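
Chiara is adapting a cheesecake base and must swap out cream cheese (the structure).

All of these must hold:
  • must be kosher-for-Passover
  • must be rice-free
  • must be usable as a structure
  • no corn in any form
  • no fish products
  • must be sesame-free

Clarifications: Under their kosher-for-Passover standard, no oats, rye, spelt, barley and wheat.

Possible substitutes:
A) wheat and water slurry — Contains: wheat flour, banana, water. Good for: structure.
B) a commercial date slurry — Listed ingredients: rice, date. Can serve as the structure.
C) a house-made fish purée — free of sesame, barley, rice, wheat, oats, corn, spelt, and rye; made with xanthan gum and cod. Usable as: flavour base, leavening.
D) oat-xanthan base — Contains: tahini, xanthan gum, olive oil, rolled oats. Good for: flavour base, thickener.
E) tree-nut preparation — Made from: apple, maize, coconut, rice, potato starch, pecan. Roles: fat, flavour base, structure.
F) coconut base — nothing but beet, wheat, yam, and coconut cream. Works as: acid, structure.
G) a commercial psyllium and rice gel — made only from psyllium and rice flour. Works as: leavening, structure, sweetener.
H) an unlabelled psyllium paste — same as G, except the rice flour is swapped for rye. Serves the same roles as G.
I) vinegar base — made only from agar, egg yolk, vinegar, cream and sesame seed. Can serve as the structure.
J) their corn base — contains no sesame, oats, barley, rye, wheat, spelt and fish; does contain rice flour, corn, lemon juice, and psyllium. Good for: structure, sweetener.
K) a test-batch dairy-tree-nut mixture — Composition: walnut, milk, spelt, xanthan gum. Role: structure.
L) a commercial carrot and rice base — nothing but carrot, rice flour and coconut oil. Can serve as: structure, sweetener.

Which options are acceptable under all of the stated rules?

none

A: has wheat flour, so not kosher-for-Passover — reject
B: has rice, so not rice-free — reject
C: not usable as a structure; has cod, so not fish-free — out
D: not usable as a structure; has rolled oats, so not kosher-for-Passover (and 1 more) — reject
E: has rice, so not rice-free; has maize, so not corn-free — out
F: has wheat, so not kosher-for-Passover — out
G: has rice flour, so not rice-free — reject
H: has rye, so not kosher-for-Passover — no
I: has sesame seed, so not sesame-free — out
J: has rice flour, so not rice-free; has corn, so not corn-free — out
K: has spelt, so not kosher-for-Passover — no
L: has rice flour, so not rice-free — no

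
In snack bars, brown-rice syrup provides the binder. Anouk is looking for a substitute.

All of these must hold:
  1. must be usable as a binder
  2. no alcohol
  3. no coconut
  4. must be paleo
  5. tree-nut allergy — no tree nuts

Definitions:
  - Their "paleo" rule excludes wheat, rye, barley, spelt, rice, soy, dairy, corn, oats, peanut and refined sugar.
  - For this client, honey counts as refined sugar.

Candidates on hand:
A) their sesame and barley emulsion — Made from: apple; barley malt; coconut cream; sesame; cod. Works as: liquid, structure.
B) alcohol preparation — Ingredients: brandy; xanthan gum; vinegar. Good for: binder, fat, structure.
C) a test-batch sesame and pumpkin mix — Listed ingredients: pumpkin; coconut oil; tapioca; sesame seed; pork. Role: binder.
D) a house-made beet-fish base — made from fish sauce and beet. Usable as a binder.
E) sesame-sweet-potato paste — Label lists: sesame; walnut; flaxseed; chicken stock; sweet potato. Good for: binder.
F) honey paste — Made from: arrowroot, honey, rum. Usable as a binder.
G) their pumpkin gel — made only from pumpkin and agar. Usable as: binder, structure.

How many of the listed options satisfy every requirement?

2

A: not usable as a binder; has barley malt, so not paleo (and 1 more) — out
B: has brandy, so not alcohol-free — out
C: has coconut oil, so not coconut-free — reject
D: all constraints satisfied — valid
E: has walnut, so not tree-nut-free — out
F: has honey, so not paleo; has rum, so not alcohol-free — reject
G: only pumpkin and agar; none excluded — OK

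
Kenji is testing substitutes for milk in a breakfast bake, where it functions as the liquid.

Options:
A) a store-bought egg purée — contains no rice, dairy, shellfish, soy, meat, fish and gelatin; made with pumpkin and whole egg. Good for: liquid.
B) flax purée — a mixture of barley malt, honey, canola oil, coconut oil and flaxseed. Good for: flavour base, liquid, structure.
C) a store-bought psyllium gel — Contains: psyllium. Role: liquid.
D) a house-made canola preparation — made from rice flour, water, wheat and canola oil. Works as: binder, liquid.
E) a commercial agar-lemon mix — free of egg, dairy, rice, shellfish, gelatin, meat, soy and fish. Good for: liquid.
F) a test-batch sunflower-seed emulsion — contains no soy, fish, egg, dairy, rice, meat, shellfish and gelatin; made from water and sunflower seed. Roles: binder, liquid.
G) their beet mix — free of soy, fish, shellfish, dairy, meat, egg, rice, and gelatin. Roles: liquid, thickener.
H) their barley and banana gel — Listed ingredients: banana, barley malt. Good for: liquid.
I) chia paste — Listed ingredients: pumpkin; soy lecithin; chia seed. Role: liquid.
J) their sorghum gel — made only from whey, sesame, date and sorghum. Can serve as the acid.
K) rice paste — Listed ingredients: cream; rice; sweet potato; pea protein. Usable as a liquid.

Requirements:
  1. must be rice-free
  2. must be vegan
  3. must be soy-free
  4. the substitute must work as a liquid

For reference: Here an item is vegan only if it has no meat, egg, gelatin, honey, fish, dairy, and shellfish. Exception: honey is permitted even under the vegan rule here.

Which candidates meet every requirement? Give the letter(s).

A: has whole egg, so not vegan — out
B: honey is permitted under the vegan carve-out; nothing else excluded — keep
C: only psyllium; none excluded — OK
D: has rice flour, so not rice-free — reject
E: nothing on the exclusion list — keep
F: no soy, vegan — OK
G: nothing on the exclusion list — valid
H: only barley malt and banana; none excluded — valid
I: has soy lecithin, so not soy-free — out
J: not usable as a liquid; has whey, so not vegan — no
K: has cream, so not vegan; has rice, so not rice-free — out

B, C, E, F, G, H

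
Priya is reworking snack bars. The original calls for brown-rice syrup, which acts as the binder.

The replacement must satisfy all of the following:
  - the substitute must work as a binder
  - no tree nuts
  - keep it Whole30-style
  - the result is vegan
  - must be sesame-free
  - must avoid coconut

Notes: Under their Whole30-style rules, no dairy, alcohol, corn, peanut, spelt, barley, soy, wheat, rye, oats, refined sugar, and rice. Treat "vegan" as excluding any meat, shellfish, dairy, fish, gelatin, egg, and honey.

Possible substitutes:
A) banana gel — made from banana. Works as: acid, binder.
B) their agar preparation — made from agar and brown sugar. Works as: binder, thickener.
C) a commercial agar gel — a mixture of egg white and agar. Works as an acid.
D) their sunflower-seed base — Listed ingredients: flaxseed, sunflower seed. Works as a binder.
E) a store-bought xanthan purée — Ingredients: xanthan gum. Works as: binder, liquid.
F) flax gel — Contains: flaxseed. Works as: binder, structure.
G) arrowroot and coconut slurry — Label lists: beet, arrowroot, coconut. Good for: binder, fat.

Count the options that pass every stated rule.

4

A: only banana; none excluded — valid
B: has brown sugar, so not Whole30-style — out
C: not usable as a binder; has egg white, so not vegan — out
D: vegan, no coconut — valid
E: every rule checks out — keep
F: only flaxseed; none excluded — OK
G: has coconut, so not coconut-free — no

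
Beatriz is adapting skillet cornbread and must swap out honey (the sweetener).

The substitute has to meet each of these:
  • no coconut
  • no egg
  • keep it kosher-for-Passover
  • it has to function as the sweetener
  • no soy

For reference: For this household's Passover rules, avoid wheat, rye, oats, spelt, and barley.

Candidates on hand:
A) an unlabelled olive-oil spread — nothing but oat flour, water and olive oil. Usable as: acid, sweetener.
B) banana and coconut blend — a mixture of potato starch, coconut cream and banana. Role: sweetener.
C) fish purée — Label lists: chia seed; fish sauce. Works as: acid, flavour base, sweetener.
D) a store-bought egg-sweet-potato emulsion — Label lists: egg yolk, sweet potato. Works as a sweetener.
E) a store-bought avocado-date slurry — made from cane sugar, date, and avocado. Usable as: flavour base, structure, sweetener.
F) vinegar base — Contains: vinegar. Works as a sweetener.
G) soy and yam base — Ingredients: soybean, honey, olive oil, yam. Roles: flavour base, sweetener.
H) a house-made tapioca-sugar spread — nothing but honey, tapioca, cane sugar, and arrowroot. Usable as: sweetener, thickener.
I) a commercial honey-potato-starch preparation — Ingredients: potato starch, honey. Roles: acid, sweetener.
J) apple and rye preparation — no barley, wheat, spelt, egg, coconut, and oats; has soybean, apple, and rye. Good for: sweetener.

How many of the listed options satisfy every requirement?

5

A: has oat flour, so not kosher-for-Passover — reject
B: has coconut cream, so not coconut-free — out
C: works as a sweetener, no coconut, kosher-for-Passover — valid
D: has egg yolk, so not egg-free — no
E: no egg, kosher-for-Passover — OK
F: no soy, no coconut — valid
G: has soybean, so not soy-free — reject
H: works as a sweetener, no coconut, no soy — keep
I: only honey and potato starch; none excluded — keep
J: has rye, so not kosher-for-Passover; has soybean, so not soy-free — reject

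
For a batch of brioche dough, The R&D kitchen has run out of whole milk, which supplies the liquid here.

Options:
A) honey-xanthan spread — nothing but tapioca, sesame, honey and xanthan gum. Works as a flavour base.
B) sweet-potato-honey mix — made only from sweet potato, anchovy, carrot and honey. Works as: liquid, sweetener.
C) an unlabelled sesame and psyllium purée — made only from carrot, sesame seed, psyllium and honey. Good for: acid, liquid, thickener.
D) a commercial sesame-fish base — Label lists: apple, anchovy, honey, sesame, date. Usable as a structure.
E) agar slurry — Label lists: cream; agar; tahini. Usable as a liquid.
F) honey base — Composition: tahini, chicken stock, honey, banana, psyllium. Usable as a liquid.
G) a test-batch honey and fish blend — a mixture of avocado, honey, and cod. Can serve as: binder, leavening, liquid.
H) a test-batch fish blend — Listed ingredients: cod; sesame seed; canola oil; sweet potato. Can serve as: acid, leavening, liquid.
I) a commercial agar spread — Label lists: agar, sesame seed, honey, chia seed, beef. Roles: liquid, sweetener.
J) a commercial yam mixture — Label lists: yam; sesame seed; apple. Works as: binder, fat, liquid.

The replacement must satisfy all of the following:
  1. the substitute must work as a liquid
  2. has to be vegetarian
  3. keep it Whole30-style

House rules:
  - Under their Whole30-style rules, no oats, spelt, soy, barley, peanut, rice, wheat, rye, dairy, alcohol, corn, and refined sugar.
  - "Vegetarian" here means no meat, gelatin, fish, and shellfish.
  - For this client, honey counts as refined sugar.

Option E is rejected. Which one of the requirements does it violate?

usable as a liquid: satisfied
Whole30-style: has cream — fails
vegetarian: satisfied

Whole30-style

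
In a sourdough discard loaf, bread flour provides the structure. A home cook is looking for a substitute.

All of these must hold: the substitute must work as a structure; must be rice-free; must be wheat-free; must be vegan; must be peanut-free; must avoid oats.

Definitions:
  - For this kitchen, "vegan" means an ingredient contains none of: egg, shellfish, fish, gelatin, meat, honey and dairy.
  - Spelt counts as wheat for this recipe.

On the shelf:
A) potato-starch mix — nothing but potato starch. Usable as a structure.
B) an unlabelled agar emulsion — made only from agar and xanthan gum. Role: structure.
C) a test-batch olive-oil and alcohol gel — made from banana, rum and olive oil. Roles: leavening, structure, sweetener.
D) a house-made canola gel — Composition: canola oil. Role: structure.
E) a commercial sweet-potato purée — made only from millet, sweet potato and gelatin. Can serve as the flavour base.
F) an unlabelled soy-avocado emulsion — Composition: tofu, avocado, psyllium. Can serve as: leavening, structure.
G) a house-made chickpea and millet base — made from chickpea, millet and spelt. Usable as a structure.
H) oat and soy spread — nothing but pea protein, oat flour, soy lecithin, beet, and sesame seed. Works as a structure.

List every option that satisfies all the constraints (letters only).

A: works as a structure, wheat-free, no rice — keep
B: only xanthan gum and agar; none excluded — valid
C: vegan, no peanut — OK
D: only canola oil; none excluded — keep
E: not usable as a structure; has gelatin, so not vegan — out
F: only tofu, psyllium, and avocado; none excluded — valid
G: has spelt, so not wheat-free — no
H: has oat flour, so not oat-free — no

A, B, C, D, F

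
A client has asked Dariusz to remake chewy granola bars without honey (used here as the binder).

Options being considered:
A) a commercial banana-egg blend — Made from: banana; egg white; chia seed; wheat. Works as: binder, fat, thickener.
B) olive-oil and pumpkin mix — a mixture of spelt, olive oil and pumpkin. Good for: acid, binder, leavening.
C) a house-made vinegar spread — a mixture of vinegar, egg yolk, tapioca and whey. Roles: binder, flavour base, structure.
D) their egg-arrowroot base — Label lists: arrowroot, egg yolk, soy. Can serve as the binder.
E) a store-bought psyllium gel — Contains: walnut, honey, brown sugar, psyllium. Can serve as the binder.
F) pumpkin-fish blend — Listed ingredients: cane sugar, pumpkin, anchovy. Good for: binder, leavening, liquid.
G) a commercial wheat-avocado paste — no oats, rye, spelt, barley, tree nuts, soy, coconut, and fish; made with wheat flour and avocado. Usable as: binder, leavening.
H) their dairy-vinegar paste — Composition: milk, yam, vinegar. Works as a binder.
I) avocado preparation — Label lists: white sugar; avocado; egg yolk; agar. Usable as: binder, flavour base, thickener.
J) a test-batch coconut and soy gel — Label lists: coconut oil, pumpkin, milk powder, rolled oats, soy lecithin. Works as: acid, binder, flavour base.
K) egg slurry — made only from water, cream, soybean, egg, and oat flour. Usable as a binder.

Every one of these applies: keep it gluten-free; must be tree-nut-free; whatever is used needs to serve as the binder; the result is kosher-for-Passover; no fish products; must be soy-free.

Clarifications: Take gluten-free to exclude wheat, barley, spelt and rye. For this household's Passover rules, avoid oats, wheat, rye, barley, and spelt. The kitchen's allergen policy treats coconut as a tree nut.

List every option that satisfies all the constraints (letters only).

A: has wheat, so not gluten-free; has wheat, so not kosher-for-Passover — no
B: has spelt, so not gluten-free; has spelt, so not kosher-for-Passover — no
C: works as a binder, no soy, gluten-free — keep
D: has soy, so not soy-free — no
E: has walnut, so not tree-nut-free — no
F: has anchovy, so not fish-free — no
G: has wheat flour, so not gluten-free; has wheat flour, so not kosher-for-Passover — reject
H: only milk, vinegar and yam; none excluded — valid
I: works as a binder, no fish, tree-nut-free — OK
J: has rolled oats, so not kosher-for-Passover; has soy lecithin, so not soy-free (and 1 more) — no
K: has oat flour, so not kosher-for-Passover; has soybean, so not soy-free — out

C, H, I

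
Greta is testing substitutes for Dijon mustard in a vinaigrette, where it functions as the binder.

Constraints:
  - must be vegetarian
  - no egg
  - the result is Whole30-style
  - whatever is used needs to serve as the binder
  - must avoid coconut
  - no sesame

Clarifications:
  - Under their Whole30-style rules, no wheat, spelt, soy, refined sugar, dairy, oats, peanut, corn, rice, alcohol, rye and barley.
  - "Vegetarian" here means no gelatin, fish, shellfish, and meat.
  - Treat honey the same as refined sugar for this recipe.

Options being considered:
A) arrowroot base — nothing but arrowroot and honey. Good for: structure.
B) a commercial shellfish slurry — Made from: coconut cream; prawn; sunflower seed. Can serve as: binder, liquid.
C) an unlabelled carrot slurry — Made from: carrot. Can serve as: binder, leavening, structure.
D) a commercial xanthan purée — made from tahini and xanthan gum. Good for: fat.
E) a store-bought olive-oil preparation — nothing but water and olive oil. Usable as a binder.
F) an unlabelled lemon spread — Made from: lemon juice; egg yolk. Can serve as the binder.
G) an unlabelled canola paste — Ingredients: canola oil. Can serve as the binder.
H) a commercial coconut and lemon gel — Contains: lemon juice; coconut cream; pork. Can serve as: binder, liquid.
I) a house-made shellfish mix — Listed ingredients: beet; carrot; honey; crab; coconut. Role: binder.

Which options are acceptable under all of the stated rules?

C, E, G

A: not usable as a binder; has honey, so not Whole30-style — no
B: has prawn, so not vegetarian; has coconut cream, so not coconut-free — out
C: Whole30-style, vegetarian — OK
D: not usable as a binder; has tahini, so not sesame-free — out
E: nothing on the exclusion list — valid
F: has egg yolk, so not egg-free — no
G: only canola oil; none excluded — OK
H: has pork, so not vegetarian; has coconut cream, so not coconut-free — no
I: has honey, so not Whole30-style; has crab, so not vegetarian (and 1 more) — out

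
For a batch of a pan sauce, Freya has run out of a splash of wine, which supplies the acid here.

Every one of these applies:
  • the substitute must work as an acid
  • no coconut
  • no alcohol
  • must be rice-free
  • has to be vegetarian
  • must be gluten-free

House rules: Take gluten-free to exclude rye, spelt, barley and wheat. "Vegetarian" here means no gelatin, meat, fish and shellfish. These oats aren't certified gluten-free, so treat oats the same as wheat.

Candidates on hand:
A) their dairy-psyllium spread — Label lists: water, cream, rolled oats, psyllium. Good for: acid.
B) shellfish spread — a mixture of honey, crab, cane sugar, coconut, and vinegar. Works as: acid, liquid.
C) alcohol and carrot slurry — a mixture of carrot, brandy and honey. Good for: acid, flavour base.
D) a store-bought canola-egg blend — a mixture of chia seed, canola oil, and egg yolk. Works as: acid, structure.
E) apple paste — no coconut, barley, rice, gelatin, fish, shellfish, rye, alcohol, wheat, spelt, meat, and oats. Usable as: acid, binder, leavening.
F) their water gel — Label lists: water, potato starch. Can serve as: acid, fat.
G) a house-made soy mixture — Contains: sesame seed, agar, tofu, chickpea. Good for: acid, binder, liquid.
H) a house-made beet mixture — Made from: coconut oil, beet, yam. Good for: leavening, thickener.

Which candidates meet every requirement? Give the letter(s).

D, E, F, G

A: has rolled oats, so not gluten-free — out
B: has crab, so not vegetarian; has coconut, so not coconut-free — out
C: has brandy, so not alcohol-free — reject
D: works as an acid, vegetarian, no coconut — valid
E: works as an acid, vegetarian, no alcohol — OK
F: no coconut, vegetarian — keep
G: sesame seed and tofu etc. — none of it excluded — OK
H: not usable as an acid; has coconut oil, so not coconut-free — reject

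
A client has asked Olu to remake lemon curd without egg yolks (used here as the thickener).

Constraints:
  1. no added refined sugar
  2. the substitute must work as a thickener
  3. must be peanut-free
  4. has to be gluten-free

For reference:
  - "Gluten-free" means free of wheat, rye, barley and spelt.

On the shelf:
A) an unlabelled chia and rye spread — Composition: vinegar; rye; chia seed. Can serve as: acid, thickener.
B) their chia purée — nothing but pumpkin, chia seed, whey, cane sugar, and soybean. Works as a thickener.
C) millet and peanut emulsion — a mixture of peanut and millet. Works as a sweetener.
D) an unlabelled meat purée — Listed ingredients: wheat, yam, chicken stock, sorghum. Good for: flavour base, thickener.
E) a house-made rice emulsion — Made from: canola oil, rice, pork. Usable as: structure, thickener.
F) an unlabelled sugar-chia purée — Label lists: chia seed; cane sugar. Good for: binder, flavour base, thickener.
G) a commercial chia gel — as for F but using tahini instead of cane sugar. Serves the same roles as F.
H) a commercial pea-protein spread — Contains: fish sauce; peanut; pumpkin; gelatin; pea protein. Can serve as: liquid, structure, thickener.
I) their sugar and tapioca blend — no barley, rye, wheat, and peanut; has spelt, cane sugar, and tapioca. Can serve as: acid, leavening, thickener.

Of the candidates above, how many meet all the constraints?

2

A: has rye, so not gluten-free — out
B: has cane sugar, so not no-added-sugar — out
C: not usable as a thickener; has peanut, so not peanut-free — out
D: has wheat, so not gluten-free — out
E: every rule checks out — valid
F: has cane sugar, so not no-added-sugar — reject
G: only tahini and chia seed; none excluded — keep
H: has peanut, so not peanut-free — reject
I: has spelt, so not gluten-free; has cane sugar, so not no-added-sugar — reject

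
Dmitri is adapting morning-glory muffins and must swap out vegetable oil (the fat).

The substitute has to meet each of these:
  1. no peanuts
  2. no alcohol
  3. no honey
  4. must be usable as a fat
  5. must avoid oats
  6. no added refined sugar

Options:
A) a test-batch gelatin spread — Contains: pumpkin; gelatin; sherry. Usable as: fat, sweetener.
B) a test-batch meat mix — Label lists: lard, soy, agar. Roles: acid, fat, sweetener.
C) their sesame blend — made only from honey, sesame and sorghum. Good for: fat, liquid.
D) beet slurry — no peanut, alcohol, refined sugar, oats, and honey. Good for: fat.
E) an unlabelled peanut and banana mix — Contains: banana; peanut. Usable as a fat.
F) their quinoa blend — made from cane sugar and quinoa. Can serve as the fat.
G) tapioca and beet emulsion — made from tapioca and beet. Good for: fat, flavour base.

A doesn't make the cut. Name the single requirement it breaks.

alcohol-free

usable as a fat: satisfied
alcohol-free: has sherry — fails
honey-free: satisfied
peanut-free: satisfied
no-added-sugar: satisfied
oat-free: satisfied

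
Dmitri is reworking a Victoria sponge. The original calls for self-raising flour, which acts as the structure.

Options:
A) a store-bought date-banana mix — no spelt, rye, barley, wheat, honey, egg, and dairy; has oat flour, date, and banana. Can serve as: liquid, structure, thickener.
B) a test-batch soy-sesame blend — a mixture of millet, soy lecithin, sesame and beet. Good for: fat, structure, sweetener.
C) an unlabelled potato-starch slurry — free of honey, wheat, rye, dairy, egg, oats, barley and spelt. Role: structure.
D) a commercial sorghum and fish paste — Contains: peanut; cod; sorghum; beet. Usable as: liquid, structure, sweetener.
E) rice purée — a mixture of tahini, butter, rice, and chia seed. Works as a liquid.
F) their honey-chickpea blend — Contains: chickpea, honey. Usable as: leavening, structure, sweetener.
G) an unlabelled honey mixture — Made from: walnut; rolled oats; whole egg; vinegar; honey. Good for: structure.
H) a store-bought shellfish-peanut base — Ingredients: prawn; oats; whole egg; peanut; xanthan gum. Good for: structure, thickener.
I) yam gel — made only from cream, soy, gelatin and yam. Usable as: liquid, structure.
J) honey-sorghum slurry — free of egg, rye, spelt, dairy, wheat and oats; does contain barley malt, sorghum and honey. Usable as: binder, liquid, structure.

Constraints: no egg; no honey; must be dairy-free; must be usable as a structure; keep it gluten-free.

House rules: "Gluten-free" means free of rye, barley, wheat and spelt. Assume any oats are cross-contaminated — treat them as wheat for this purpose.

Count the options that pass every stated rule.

3

A: has oat flour, so not gluten-free — out
B: sesame and soy lecithin etc. — none of it excluded — OK
C: every rule checks out — OK
D: cod and peanut etc. — none of it excluded — valid
E: not usable as a structure; has butter, so not dairy-free — no
F: has honey, so not honey-free — out
G: has rolled oats, so not gluten-free; has honey, so not honey-free (and 1 more) — out
H: has oats, so not gluten-free; has whole egg, so not egg-free — reject
I: has cream, so not dairy-free — reject
J: has barley malt, so not gluten-free; has honey, so not honey-free — no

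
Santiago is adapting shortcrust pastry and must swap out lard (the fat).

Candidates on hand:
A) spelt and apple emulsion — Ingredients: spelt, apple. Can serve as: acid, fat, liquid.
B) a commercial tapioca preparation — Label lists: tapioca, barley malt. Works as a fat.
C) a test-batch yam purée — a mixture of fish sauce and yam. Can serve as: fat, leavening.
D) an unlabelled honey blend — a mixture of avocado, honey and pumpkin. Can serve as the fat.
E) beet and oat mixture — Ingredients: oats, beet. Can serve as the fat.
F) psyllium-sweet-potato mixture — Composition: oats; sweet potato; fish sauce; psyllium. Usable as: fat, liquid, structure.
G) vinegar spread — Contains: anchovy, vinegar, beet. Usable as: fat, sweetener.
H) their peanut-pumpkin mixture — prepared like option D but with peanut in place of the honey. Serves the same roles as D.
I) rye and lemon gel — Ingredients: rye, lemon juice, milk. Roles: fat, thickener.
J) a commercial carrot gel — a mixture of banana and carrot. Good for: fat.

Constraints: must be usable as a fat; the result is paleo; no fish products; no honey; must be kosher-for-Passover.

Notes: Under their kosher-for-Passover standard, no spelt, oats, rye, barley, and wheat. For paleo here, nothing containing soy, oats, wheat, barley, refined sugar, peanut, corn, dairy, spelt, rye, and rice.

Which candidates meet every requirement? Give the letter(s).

A: has spelt, so not kosher-for-Passover; has spelt, so not paleo — out
B: has barley malt, so not kosher-for-Passover; has barley malt, so not paleo — out
C: has fish sauce, so not fish-free — reject
D: has honey, so not honey-free — no
E: has oats, so not kosher-for-Passover; has oats, so not paleo — no
F: has oats, so not kosher-for-Passover; has oats, so not paleo (and 1 more) — out
G: has anchovy, so not fish-free — reject
H: has peanut, so not paleo — out
I: has rye, so not kosher-for-Passover; has milk, so not paleo — reject
J: no fish, no honey — valid

J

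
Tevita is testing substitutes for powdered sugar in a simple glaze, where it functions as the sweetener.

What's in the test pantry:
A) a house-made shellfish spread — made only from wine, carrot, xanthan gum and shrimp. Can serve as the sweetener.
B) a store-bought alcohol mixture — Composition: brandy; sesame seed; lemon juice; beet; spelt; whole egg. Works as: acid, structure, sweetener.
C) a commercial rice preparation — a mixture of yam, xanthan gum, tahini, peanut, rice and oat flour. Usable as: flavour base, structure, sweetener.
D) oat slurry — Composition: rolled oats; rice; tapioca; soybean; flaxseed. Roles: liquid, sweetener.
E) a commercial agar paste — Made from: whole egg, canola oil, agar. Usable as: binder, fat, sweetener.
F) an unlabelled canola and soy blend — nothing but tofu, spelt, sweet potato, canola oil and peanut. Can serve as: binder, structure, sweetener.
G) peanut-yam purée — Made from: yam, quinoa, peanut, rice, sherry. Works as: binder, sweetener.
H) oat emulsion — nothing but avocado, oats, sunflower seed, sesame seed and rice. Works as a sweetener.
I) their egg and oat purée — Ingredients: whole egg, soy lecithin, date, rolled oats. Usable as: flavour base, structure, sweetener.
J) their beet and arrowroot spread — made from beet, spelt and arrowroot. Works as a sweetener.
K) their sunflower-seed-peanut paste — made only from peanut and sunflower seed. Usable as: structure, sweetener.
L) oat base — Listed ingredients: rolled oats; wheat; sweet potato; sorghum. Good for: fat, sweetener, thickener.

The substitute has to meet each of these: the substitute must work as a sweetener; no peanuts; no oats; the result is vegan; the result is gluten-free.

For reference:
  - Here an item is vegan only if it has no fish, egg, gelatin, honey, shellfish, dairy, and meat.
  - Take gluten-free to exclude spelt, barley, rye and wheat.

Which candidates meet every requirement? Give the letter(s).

none

A: has shrimp, so not vegan — reject
B: has whole egg, so not vegan; has spelt, so not gluten-free — reject
C: has peanut, so not peanut-free; has oat flour, so not oat-free — out
D: has rolled oats, so not oat-free — no
E: has whole egg, so not vegan — out
F: has spelt, so not gluten-free; has peanut, so not peanut-free — reject
G: has peanut, so not peanut-free — reject
H: has oats, so not oat-free — no
I: has whole egg, so not vegan; has rolled oats, so not oat-free — no
J: has spelt, so not gluten-free — out
K: has peanut, so not peanut-free — no
L: has wheat, so not gluten-free; has rolled oats, so not oat-free — out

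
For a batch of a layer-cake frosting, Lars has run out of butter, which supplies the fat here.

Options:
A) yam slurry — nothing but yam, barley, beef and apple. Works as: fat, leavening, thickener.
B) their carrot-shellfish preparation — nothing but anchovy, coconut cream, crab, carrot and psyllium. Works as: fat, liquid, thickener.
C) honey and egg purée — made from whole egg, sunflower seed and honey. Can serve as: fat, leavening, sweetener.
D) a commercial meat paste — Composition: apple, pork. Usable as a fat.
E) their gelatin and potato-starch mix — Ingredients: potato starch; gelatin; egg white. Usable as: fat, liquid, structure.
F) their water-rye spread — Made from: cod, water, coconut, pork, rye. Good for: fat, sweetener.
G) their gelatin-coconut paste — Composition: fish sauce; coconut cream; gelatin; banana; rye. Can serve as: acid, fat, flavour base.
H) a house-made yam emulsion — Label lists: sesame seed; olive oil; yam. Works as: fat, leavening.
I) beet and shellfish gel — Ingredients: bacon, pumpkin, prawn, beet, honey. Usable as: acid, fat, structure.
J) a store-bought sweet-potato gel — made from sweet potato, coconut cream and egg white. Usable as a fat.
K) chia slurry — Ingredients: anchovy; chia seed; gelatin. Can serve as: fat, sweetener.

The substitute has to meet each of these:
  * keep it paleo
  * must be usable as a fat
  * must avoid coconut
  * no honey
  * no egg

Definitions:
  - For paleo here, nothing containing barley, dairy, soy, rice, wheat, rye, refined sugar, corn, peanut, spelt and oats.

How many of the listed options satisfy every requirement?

A: has barley, so not paleo — out
B: has coconut cream, so not coconut-free — no
C: has honey, so not honey-free; has whole egg, so not egg-free — no
D: every rule checks out — keep
E: has egg white, so not egg-free — no
F: has rye, so not paleo; has coconut, so not coconut-free — reject
G: has rye, so not paleo; has coconut cream, so not coconut-free — reject
H: only sesame seed, yam and olive oil; none excluded — valid
I: has honey, so not honey-free — out
J: has coconut cream, so not coconut-free; has egg white, so not egg-free — no
K: all constraints satisfied — keep

3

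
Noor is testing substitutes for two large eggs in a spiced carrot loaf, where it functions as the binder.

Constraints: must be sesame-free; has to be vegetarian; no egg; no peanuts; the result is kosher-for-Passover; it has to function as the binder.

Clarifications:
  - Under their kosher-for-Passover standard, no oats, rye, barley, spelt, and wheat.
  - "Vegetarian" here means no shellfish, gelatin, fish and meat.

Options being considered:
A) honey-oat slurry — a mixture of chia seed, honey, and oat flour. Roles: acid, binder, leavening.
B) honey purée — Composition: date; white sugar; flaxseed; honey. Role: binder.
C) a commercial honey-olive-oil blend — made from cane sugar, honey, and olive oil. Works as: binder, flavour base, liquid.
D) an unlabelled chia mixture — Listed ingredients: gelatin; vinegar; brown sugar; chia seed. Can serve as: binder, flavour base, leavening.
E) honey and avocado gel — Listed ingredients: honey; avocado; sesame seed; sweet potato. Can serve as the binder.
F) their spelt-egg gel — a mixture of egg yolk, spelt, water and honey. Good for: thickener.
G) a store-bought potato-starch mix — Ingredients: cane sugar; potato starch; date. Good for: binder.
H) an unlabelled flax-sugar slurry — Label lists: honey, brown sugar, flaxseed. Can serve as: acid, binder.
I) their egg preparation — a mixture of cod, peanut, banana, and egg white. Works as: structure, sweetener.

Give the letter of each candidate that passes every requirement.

B, C, G, H

A: has oat flour, so not kosher-for-Passover — reject
B: works as a binder, no sesame, vegetarian — OK
C: only honey, cane sugar and olive oil; none excluded — OK
D: has gelatin, so not vegetarian — no
E: has sesame seed, so not sesame-free — no
F: not usable as a binder; has spelt, so not kosher-for-Passover (and 1 more) — out
G: works as a binder, no peanut, no egg — valid
H: only honey, brown sugar, and flaxseed; none excluded — valid
I: not usable as a binder; has cod, so not vegetarian (and 2 more) — reject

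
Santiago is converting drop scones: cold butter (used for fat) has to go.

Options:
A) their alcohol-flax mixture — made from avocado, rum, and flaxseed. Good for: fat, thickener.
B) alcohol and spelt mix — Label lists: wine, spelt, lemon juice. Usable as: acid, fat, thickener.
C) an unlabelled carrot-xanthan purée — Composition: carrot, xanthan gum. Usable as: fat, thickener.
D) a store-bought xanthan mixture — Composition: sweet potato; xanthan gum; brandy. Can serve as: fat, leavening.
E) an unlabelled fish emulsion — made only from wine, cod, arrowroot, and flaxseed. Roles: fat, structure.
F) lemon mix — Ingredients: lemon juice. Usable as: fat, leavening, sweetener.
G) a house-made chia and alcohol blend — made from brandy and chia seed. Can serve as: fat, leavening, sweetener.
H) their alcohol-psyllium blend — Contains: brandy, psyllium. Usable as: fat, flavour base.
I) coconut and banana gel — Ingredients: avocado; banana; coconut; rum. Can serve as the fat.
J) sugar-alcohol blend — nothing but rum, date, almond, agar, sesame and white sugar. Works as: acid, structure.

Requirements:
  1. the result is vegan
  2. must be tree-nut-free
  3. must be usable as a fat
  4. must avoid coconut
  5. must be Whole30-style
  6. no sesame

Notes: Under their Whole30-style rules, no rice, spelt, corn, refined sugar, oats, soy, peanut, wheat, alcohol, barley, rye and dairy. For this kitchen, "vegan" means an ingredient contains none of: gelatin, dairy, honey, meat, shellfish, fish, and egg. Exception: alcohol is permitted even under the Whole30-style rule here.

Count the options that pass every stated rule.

6

A: alcohol is permitted under the Whole30-style carve-out; nothing else excluded — valid
B: has spelt, so not Whole30-style — no
C: nothing on the exclusion list — valid
D: alcohol is permitted under the Whole30-style carve-out; nothing else excluded — valid
E: has cod, so not vegan — no
F: only lemon juice; none excluded — keep
G: alcohol is permitted under the Whole30-style carve-out; nothing else excluded — valid
H: alcohol is permitted under the Whole30-style carve-out; nothing else excluded — keep
I: has coconut, so not coconut-free — reject
J: not usable as a fat; has white sugar, so not Whole30-style (and 2 more) — no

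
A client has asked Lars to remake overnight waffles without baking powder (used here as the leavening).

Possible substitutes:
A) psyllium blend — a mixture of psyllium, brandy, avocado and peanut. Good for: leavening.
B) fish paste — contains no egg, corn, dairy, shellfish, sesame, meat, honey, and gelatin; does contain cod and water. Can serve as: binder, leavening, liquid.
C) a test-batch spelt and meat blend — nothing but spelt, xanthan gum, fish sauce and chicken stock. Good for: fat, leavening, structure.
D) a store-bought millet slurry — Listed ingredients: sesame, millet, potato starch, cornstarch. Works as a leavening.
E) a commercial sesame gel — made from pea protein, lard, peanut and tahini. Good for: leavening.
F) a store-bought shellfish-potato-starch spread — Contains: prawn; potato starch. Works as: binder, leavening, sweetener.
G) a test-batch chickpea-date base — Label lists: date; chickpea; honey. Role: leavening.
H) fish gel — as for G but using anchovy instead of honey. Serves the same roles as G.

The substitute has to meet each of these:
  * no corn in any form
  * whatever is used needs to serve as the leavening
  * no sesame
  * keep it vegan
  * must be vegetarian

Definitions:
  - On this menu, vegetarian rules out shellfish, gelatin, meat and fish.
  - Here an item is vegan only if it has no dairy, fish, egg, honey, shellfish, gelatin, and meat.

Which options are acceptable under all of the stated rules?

A: brandy and peanut etc. — none of it excluded — valid
B: has cod, so not vegetarian; has cod, so not vegan — reject
C: has fish sauce, so not vegetarian; has fish sauce, so not vegan — out
D: has cornstarch, so not corn-free; has sesame, so not sesame-free — out
E: has lard, so not vegetarian; has lard, so not vegan (and 1 more) — no
F: has prawn, so not vegetarian; has prawn, so not vegan — no
G: has honey, so not vegan — reject
H: has anchovy, so not vegetarian; has anchovy, so not vegan — no

A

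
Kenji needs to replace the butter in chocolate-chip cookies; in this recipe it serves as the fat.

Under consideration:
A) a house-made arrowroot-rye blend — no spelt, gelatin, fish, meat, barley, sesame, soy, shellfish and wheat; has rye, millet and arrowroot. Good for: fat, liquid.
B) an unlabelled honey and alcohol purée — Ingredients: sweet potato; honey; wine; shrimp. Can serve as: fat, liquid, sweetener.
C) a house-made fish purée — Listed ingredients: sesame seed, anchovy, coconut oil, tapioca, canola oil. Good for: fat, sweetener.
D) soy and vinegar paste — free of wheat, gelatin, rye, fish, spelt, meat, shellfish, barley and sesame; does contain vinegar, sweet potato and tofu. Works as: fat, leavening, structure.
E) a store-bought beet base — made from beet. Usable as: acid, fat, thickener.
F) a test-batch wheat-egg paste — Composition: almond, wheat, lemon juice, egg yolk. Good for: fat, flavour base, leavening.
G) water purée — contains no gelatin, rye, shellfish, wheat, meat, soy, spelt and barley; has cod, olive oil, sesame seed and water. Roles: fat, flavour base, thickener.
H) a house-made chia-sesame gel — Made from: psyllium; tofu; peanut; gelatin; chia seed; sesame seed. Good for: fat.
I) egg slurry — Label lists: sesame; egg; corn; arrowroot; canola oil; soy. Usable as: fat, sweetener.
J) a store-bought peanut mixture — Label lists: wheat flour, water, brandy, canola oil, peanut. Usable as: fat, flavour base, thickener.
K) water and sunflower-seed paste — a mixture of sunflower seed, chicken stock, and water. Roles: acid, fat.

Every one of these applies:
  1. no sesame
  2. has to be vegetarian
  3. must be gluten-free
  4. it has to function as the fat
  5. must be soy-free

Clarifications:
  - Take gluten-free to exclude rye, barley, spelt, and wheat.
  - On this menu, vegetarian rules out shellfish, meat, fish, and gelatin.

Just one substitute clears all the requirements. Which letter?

E

A: has rye, so not gluten-free — out
B: has shrimp, so not vegetarian — out
C: has anchovy, so not vegetarian; has sesame seed, so not sesame-free — out
D: has tofu, so not soy-free — reject
E: nothing on the exclusion list — OK
F: has wheat, so not gluten-free — out
G: has cod, so not vegetarian; has sesame seed, so not sesame-free — out
H: has gelatin, so not vegetarian; has sesame seed, so not sesame-free (and 1 more) — out
I: has sesame, so not sesame-free; has soy, so not soy-free — no
J: has wheat flour, so not gluten-free — reject
K: has chicken stock, so not vegetarian — reject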